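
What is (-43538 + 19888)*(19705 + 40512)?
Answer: -1424132050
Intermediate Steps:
(-43538 + 19888)*(19705 + 40512) = -23650*60217 = -1424132050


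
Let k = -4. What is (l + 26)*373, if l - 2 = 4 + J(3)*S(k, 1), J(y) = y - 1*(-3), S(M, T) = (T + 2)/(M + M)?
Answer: 44387/4 ≈ 11097.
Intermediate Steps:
S(M, T) = (2 + T)/(2*M) (S(M, T) = (2 + T)/((2*M)) = (2 + T)*(1/(2*M)) = (2 + T)/(2*M))
J(y) = 3 + y (J(y) = y + 3 = 3 + y)
l = 15/4 (l = 2 + (4 + (3 + 3)*((1/2)*(2 + 1)/(-4))) = 2 + (4 + 6*((1/2)*(-1/4)*3)) = 2 + (4 + 6*(-3/8)) = 2 + (4 - 9/4) = 2 + 7/4 = 15/4 ≈ 3.7500)
(l + 26)*373 = (15/4 + 26)*373 = (119/4)*373 = 44387/4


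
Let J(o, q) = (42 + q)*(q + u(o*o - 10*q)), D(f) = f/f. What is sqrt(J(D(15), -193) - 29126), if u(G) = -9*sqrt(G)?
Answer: sqrt(17 + 1359*sqrt(1931)) ≈ 244.41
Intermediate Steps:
D(f) = 1
J(o, q) = (42 + q)*(q - 9*sqrt(o**2 - 10*q)) (J(o, q) = (42 + q)*(q - 9*sqrt(o*o - 10*q)) = (42 + q)*(q - 9*sqrt(o**2 - 10*q)))
sqrt(J(D(15), -193) - 29126) = sqrt(((-193)**2 - 378*sqrt(1**2 - 10*(-193)) + 42*(-193) - 9*(-193)*sqrt(1**2 - 10*(-193))) - 29126) = sqrt((37249 - 378*sqrt(1 + 1930) - 8106 - 9*(-193)*sqrt(1 + 1930)) - 29126) = sqrt((37249 - 378*sqrt(1931) - 8106 - 9*(-193)*sqrt(1931)) - 29126) = sqrt((37249 - 378*sqrt(1931) - 8106 + 1737*sqrt(1931)) - 29126) = sqrt((29143 + 1359*sqrt(1931)) - 29126) = sqrt(17 + 1359*sqrt(1931))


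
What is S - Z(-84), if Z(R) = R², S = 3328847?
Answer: 3321791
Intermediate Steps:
S - Z(-84) = 3328847 - 1*(-84)² = 3328847 - 1*7056 = 3328847 - 7056 = 3321791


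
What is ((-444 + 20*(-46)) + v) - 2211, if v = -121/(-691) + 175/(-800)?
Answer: -79051365/22112 ≈ -3575.0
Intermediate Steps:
v = -965/22112 (v = -121*(-1/691) + 175*(-1/800) = 121/691 - 7/32 = -965/22112 ≈ -0.043641)
((-444 + 20*(-46)) + v) - 2211 = ((-444 + 20*(-46)) - 965/22112) - 2211 = ((-444 - 920) - 965/22112) - 2211 = (-1364 - 965/22112) - 2211 = -30161733/22112 - 2211 = -79051365/22112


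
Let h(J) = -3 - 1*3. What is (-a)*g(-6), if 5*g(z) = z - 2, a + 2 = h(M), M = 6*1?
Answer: -64/5 ≈ -12.800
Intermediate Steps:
M = 6
h(J) = -6 (h(J) = -3 - 3 = -6)
a = -8 (a = -2 - 6 = -8)
g(z) = -⅖ + z/5 (g(z) = (z - 2)/5 = (-2 + z)/5 = -⅖ + z/5)
(-a)*g(-6) = (-1*(-8))*(-⅖ + (⅕)*(-6)) = 8*(-⅖ - 6/5) = 8*(-8/5) = -64/5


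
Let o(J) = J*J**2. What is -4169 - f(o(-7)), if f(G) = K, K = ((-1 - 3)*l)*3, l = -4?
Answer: -4217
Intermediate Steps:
o(J) = J**3
K = 48 (K = ((-1 - 3)*(-4))*3 = -4*(-4)*3 = 16*3 = 48)
f(G) = 48
-4169 - f(o(-7)) = -4169 - 1*48 = -4169 - 48 = -4217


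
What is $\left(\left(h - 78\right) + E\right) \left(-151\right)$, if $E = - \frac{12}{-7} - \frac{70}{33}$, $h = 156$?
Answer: $- \frac{2706524}{231} \approx -11717.0$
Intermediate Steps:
$E = - \frac{94}{231}$ ($E = \left(-12\right) \left(- \frac{1}{7}\right) - \frac{70}{33} = \frac{12}{7} - \frac{70}{33} = - \frac{94}{231} \approx -0.40693$)
$\left(\left(h - 78\right) + E\right) \left(-151\right) = \left(\left(156 - 78\right) - \frac{94}{231}\right) \left(-151\right) = \left(78 - \frac{94}{231}\right) \left(-151\right) = \frac{17924}{231} \left(-151\right) = - \frac{2706524}{231}$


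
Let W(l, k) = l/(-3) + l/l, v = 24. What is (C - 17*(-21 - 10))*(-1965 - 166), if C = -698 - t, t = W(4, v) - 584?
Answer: -2642440/3 ≈ -8.8081e+5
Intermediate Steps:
W(l, k) = 1 - l/3 (W(l, k) = l*(-⅓) + 1 = -l/3 + 1 = 1 - l/3)
t = -1753/3 (t = (1 - ⅓*4) - 584 = (1 - 4/3) - 584 = -⅓ - 584 = -1753/3 ≈ -584.33)
C = -341/3 (C = -698 - 1*(-1753/3) = -698 + 1753/3 = -341/3 ≈ -113.67)
(C - 17*(-21 - 10))*(-1965 - 166) = (-341/3 - 17*(-21 - 10))*(-1965 - 166) = (-341/3 - 17*(-31))*(-2131) = (-341/3 + 527)*(-2131) = (1240/3)*(-2131) = -2642440/3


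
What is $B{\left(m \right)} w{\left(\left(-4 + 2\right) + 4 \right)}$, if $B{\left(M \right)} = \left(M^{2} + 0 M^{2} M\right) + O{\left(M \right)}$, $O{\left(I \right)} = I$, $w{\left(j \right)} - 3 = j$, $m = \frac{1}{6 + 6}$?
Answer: $\frac{65}{144} \approx 0.45139$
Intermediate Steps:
$m = \frac{1}{12} \approx 0.083333$
$w{\left(j \right)} = 3 + j$
$B{\left(M \right)} = M + M^{2}$ ($B{\left(M \right)} = \left(M^{2} + 0 M^{2} M\right) + M = \left(M^{2} + 0 M\right) + M = \left(M^{2} + 0\right) + M = M^{2} + M = M + M^{2}$)
$B{\left(m \right)} w{\left(\left(-4 + 2\right) + 4 \right)} = \frac{1 + \frac{1}{12}}{12} \left(3 + \left(\left(-4 + 2\right) + 4\right)\right) = \frac{1}{12} \cdot \frac{13}{12} \left(3 + \left(-2 + 4\right)\right) = \frac{13 \left(3 + 2\right)}{144} = \frac{13}{144} \cdot 5 = \frac{65}{144}$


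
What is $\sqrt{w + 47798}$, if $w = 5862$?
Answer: $2 \sqrt{13415} \approx 231.65$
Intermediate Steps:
$\sqrt{w + 47798} = \sqrt{5862 + 47798} = \sqrt{53660} = 2 \sqrt{13415}$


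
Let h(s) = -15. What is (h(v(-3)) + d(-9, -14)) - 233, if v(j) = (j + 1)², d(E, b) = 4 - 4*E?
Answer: -208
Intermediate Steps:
v(j) = (1 + j)²
(h(v(-3)) + d(-9, -14)) - 233 = (-15 + (4 - 4*(-9))) - 233 = (-15 + (4 + 36)) - 233 = (-15 + 40) - 233 = 25 - 233 = -208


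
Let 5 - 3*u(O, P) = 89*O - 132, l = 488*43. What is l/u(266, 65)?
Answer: -62952/23537 ≈ -2.6746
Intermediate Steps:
l = 20984
u(O, P) = 137/3 - 89*O/3 (u(O, P) = 5/3 - (89*O - 132)/3 = 5/3 - (-132 + 89*O)/3 = 5/3 + (44 - 89*O/3) = 137/3 - 89*O/3)
l/u(266, 65) = 20984/(137/3 - 89/3*266) = 20984/(137/3 - 23674/3) = 20984/(-23537/3) = 20984*(-3/23537) = -62952/23537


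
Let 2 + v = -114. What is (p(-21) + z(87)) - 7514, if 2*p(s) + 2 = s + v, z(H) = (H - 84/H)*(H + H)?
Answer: 14773/2 ≈ 7386.5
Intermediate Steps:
v = -116 (v = -2 - 114 = -116)
z(H) = 2*H*(H - 84/H) (z(H) = (H - 84/H)*(2*H) = 2*H*(H - 84/H))
p(s) = -59 + s/2 (p(s) = -1 + (s - 116)/2 = -1 + (-116 + s)/2 = -1 + (-58 + s/2) = -59 + s/2)
(p(-21) + z(87)) - 7514 = ((-59 + (1/2)*(-21)) + (-168 + 2*87**2)) - 7514 = ((-59 - 21/2) + (-168 + 2*7569)) - 7514 = (-139/2 + (-168 + 15138)) - 7514 = (-139/2 + 14970) - 7514 = 29801/2 - 7514 = 14773/2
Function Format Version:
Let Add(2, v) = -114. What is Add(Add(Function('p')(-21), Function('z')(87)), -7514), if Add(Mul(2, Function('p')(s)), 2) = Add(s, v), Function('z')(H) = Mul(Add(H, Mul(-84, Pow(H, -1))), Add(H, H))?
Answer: Rational(14773, 2) ≈ 7386.5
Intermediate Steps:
v = -116 (v = Add(-2, -114) = -116)
Function('z')(H) = Mul(2, H, Add(H, Mul(-84, Pow(H, -1)))) (Function('z')(H) = Mul(Add(H, Mul(-84, Pow(H, -1))), Mul(2, H)) = Mul(2, H, Add(H, Mul(-84, Pow(H, -1)))))
Function('p')(s) = Add(-59, Mul(Rational(1, 2), s)) (Function('p')(s) = Add(-1, Mul(Rational(1, 2), Add(s, -116))) = Add(-1, Mul(Rational(1, 2), Add(-116, s))) = Add(-1, Add(-58, Mul(Rational(1, 2), s))) = Add(-59, Mul(Rational(1, 2), s)))
Add(Add(Function('p')(-21), Function('z')(87)), -7514) = Add(Add(Add(-59, Mul(Rational(1, 2), -21)), Add(-168, Mul(2, Pow(87, 2)))), -7514) = Add(Add(Add(-59, Rational(-21, 2)), Add(-168, Mul(2, 7569))), -7514) = Add(Add(Rational(-139, 2), Add(-168, 15138)), -7514) = Add(Add(Rational(-139, 2), 14970), -7514) = Add(Rational(29801, 2), -7514) = Rational(14773, 2)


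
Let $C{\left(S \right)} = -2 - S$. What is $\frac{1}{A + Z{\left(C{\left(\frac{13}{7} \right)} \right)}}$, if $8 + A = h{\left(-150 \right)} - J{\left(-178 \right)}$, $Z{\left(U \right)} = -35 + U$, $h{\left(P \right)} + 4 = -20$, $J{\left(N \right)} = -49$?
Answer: $- \frac{7}{153} \approx -0.045752$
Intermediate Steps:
$h{\left(P \right)} = -24$ ($h{\left(P \right)} = -4 - 20 = -24$)
$A = 17$ ($A = -8 - -25 = -8 + \left(-24 + 49\right) = -8 + 25 = 17$)
$\frac{1}{A + Z{\left(C{\left(\frac{13}{7} \right)} \right)}} = \frac{1}{17 - \left(37 + \frac{13}{7}\right)} = \frac{1}{17 - \frac{272}{7}} = \frac{1}{- \frac{153}{7}} = - \frac{7}{153}$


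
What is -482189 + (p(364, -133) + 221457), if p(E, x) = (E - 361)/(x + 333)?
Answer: -52146397/200 ≈ -2.6073e+5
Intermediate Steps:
p(E, x) = (-361 + E)/(333 + x)
-482189 + (p(364, -133) + 221457) = -482189 + ((-361 + 364)/(333 - 133) + 221457) = -482189 + (3/200 + 221457) = -482189 + 44291403/200 = -52146397/200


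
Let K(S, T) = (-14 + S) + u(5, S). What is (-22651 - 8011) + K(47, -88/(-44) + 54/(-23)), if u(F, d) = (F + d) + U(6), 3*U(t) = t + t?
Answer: -30573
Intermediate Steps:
U(t) = 2*t/3 (U(t) = (t + t)/3 = (2*t)/3 = 2*t/3)
u(F, d) = 4 + F + d (u(F, d) = (F + d) + (⅔)*6 = (F + d) + 4 = 4 + F + d)
K(S, T) = -5 + 2*S (K(S, T) = (-14 + S) + (4 + 5 + S) = (-14 + S) + (9 + S) = -5 + 2*S)
(-22651 - 8011) + K(47, -88/(-44) + 54/(-23)) = (-22651 - 8011) + (-5 + 2*47) = -30662 + (-5 + 94) = -30662 + 89 = -30573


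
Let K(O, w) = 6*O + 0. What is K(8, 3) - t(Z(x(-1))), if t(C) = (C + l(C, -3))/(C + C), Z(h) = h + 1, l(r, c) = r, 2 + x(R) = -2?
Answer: 47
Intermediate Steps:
x(R) = -4 (x(R) = -2 - 2 = -4)
Z(h) = 1 + h
t(C) = 1 (t(C) = (C + C)/(C + C) = (2*C)/((2*C)) = (2*C)*(1/(2*C)) = 1)
K(O, w) = 6*O
K(8, 3) - t(Z(x(-1))) = 6*8 - 1*1 = 48 - 1 = 47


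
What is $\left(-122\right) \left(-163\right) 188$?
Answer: $3738568$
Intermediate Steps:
$\left(-122\right) \left(-163\right) 188 = 19886 \cdot 188 = 3738568$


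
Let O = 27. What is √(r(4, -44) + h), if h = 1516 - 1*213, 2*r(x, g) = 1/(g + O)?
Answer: √1506234/34 ≈ 36.097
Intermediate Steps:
r(x, g) = 1/(2*(27 + g)) (r(x, g) = 1/(2*(g + 27)) = 1/(2*(27 + g)))
h = 1303 (h = 1516 - 213 = 1303)
√(r(4, -44) + h) = √(1/(2*(27 - 44)) + 1303) = √((½)/(-17) + 1303) = √((½)*(-1/17) + 1303) = √(-1/34 + 1303) = √(44301/34) = √1506234/34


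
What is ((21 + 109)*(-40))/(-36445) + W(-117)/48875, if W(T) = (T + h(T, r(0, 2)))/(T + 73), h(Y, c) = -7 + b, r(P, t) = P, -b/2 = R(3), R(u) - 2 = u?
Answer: 1118748363/7837497250 ≈ 0.14274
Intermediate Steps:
R(u) = 2 + u
b = -10 (b = -2*(2 + 3) = -2*5 = -10)
h(Y, c) = -17 (h(Y, c) = -7 - 10 = -17)
W(T) = (-17 + T)/(73 + T) (W(T) = (T - 17)/(T + 73) = (-17 + T)/(73 + T))
((21 + 109)*(-40))/(-36445) + W(-117)/48875 = ((21 + 109)*(-40))/(-36445) + ((-17 - 117)/(73 - 117))/48875 = (130*(-40))*(-1/36445) + (-134/(-44))*(1/48875) = -5200*(-1/36445) - 1/44*(-134)*(1/48875) = 1040/7289 + (67/22)*(1/48875) = 1040/7289 + 67/1075250 = 1118748363/7837497250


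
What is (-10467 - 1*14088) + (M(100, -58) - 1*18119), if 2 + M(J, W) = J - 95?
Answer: -42671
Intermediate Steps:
M(J, W) = -97 + J (M(J, W) = -2 + (J - 95) = -2 + (-95 + J) = -97 + J)
(-10467 - 1*14088) + (M(100, -58) - 1*18119) = (-10467 - 1*14088) + ((-97 + 100) - 1*18119) = (-10467 - 14088) + (3 - 18119) = -24555 - 18116 = -42671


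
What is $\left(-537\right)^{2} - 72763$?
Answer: $215606$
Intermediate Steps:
$\left(-537\right)^{2} - 72763 = 288369 - 72763 = 215606$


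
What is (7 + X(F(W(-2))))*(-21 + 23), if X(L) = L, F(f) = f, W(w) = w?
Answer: 10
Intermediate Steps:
(7 + X(F(W(-2))))*(-21 + 23) = (7 - 2)*(-21 + 23) = 5*2 = 10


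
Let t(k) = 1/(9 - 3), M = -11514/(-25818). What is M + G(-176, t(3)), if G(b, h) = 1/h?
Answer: 27737/4303 ≈ 6.4460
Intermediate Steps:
M = 1919/4303 (M = -11514*(-1/25818) = 1919/4303 ≈ 0.44597)
t(k) = ⅙ (t(k) = 1/6 = ⅙)
M + G(-176, t(3)) = 1919/4303 + 1/(⅙) = 1919/4303 + 6 = 27737/4303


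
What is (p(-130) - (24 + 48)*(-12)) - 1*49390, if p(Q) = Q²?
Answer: -31626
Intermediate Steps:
(p(-130) - (24 + 48)*(-12)) - 1*49390 = ((-130)² - (24 + 48)*(-12)) - 1*49390 = (16900 - 72*(-12)) - 49390 = (16900 - 1*(-864)) - 49390 = (16900 + 864) - 49390 = 17764 - 49390 = -31626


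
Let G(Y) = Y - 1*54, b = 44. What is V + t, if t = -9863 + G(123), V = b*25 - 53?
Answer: -8747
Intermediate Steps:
G(Y) = -54 + Y (G(Y) = Y - 54 = -54 + Y)
V = 1047 (V = 44*25 - 53 = 1100 - 53 = 1047)
t = -9794 (t = -9863 + (-54 + 123) = -9863 + 69 = -9794)
V + t = 1047 - 9794 = -8747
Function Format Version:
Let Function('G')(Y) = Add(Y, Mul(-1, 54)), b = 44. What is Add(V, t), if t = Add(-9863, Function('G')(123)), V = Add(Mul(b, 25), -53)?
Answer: -8747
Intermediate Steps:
Function('G')(Y) = Add(-54, Y) (Function('G')(Y) = Add(Y, -54) = Add(-54, Y))
V = 1047 (V = Add(Mul(44, 25), -53) = Add(1100, -53) = 1047)
t = -9794 (t = Add(-9863, Add(-54, 123)) = Add(-9863, 69) = -9794)
Add(V, t) = Add(1047, -9794) = -8747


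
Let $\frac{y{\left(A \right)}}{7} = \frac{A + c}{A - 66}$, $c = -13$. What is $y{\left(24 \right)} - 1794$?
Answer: $- \frac{10775}{6} \approx -1795.8$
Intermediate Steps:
$y{\left(A \right)} = \frac{7 \left(-13 + A\right)}{-66 + A}$ ($y{\left(A \right)} = 7 \frac{A - 13}{A - 66} = 7 \frac{-13 + A}{-66 + A} = \frac{7 \left(-13 + A\right)}{-66 + A}$)
$y{\left(24 \right)} - 1794 = \frac{7 \left(-13 + 24\right)}{-66 + 24} - 1794 = 7 \frac{1}{-42} \cdot 11 - 1794 = 7 \left(- \frac{1}{42}\right) 11 - 1794 = - \frac{11}{6} - 1794 = - \frac{10775}{6}$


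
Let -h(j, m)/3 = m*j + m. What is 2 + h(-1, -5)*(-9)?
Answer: 2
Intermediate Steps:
h(j, m) = -3*m - 3*j*m (h(j, m) = -3*(m*j + m) = -3*(j*m + m) = -3*(m + j*m) = -3*m - 3*j*m)
2 + h(-1, -5)*(-9) = 2 - 3*(-5)*(1 - 1)*(-9) = 2 - 3*(-5)*0*(-9) = 2 + 0*(-9) = 2 + 0 = 2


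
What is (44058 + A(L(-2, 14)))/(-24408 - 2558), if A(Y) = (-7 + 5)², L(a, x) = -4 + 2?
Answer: -22031/13483 ≈ -1.6340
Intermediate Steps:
L(a, x) = -2
A(Y) = 4 (A(Y) = (-2)² = 4)
(44058 + A(L(-2, 14)))/(-24408 - 2558) = (44058 + 4)/(-24408 - 2558) = 44062/(-26966) = 44062*(-1/26966) = -22031/13483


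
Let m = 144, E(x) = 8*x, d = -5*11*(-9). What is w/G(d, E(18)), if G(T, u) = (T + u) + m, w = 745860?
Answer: 248620/261 ≈ 952.57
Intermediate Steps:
d = 495 (d = -55*(-9) = 495)
G(T, u) = 144 + T + u (G(T, u) = (T + u) + 144 = 144 + T + u)
w/G(d, E(18)) = 745860/(144 + 495 + 8*18) = 745860/(144 + 495 + 144) = 745860/783 = 745860*(1/783) = 248620/261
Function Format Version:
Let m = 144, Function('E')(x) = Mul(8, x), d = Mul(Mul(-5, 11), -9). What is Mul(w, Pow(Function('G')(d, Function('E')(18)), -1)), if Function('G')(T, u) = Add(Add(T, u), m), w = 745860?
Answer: Rational(248620, 261) ≈ 952.57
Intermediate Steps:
d = 495 (d = Mul(-55, -9) = 495)
Function('G')(T, u) = Add(144, T, u) (Function('G')(T, u) = Add(Add(T, u), 144) = Add(144, T, u))
Mul(w, Pow(Function('G')(d, Function('E')(18)), -1)) = Mul(745860, Pow(Add(144, 495, Mul(8, 18)), -1)) = Mul(745860, Pow(Add(144, 495, 144), -1)) = Mul(745860, Pow(783, -1)) = Mul(745860, Rational(1, 783)) = Rational(248620, 261)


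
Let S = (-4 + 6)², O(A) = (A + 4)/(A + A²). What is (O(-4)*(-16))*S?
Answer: 0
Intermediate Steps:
O(A) = (4 + A)/(A + A²)
S = 4 (S = 2² = 4)
(O(-4)*(-16))*S = (((4 - 4)/((-4)*(1 - 4)))*(-16))*4 = (-¼*0/(-3)*(-16))*4 = (-¼*(-⅓)*0*(-16))*4 = (0*(-16))*4 = 0*4 = 0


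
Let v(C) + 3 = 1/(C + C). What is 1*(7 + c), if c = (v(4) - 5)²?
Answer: 4417/64 ≈ 69.016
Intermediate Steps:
v(C) = -3 + 1/(2*C) (v(C) = -3 + 1/(C + C) = -3 + 1/(2*C))
c = 3969/64 (c = ((-3 + (½)/4) - 5)² = ((-3 + (½)*(¼)) - 5)² = ((-3 + ⅛) - 5)² = (-23/8 - 5)² = (-63/8)² = 3969/64 ≈ 62.016)
1*(7 + c) = 1*(7 + 3969/64) = 1*(4417/64) = 4417/64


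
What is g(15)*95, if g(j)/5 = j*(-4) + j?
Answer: -21375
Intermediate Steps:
g(j) = -15*j (g(j) = 5*(j*(-4) + j) = 5*(-4*j + j) = 5*(-3*j) = -15*j)
g(15)*95 = -15*15*95 = -225*95 = -21375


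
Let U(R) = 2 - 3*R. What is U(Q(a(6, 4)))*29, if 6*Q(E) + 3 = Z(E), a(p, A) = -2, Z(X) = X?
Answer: 261/2 ≈ 130.50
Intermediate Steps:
Q(E) = -½ + E/6
U(R) = 2 - 3*R
U(Q(a(6, 4)))*29 = (2 - 3*(-½ + (⅙)*(-2)))*29 = (2 - 3*(-½ - ⅓))*29 = (2 - 3*(-⅚))*29 = (2 + 5/2)*29 = (9/2)*29 = 261/2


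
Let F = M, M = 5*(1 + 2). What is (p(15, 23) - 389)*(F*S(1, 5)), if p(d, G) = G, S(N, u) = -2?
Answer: 10980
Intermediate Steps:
M = 15 (M = 5*3 = 15)
F = 15
(p(15, 23) - 389)*(F*S(1, 5)) = (23 - 389)*(15*(-2)) = -366*(-30) = 10980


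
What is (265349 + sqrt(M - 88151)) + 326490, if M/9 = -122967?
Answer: 591839 + I*sqrt(1194854) ≈ 5.9184e+5 + 1093.1*I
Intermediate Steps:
M = -1106703 (M = 9*(-122967) = -1106703)
(265349 + sqrt(M - 88151)) + 326490 = (265349 + sqrt(-1106703 - 88151)) + 326490 = (265349 + sqrt(-1194854)) + 326490 = (265349 + I*sqrt(1194854)) + 326490 = 591839 + I*sqrt(1194854)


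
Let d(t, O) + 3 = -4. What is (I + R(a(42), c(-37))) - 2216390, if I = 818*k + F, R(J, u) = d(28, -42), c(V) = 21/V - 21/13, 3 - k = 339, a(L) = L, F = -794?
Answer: -2492039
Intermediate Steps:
k = -336 (k = 3 - 1*339 = 3 - 339 = -336)
d(t, O) = -7 (d(t, O) = -3 - 4 = -7)
c(V) = -21/13 + 21/V (c(V) = 21/V - 21*1/13 = 21/V - 21/13 = -21/13 + 21/V)
R(J, u) = -7
I = -275642 (I = 818*(-336) - 794 = -274848 - 794 = -275642)
(I + R(a(42), c(-37))) - 2216390 = (-275642 - 7) - 2216390 = -275649 - 2216390 = -2492039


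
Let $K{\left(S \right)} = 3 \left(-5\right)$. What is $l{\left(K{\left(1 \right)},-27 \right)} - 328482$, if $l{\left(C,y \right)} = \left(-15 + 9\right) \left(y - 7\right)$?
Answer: $-328278$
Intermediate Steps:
$K{\left(S \right)} = -15$
$l{\left(C,y \right)} = 42 - 6 y$ ($l{\left(C,y \right)} = - 6 \left(-7 + y\right) = 42 - 6 y$)
$l{\left(K{\left(1 \right)},-27 \right)} - 328482 = \left(42 - -162\right) - 328482 = \left(42 + 162\right) - 328482 = 204 - 328482 = -328278$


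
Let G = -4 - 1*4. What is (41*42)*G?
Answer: -13776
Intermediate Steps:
G = -8 (G = -4 - 4 = -8)
(41*42)*G = (41*42)*(-8) = 1722*(-8) = -13776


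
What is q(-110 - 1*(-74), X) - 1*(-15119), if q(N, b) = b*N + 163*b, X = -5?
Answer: 14484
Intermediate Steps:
q(N, b) = 163*b + N*b (q(N, b) = N*b + 163*b = 163*b + N*b)
q(-110 - 1*(-74), X) - 1*(-15119) = -5*(163 + (-110 - 1*(-74))) - 1*(-15119) = -5*(163 + (-110 + 74)) + 15119 = -5*(163 - 36) + 15119 = -5*127 + 15119 = -635 + 15119 = 14484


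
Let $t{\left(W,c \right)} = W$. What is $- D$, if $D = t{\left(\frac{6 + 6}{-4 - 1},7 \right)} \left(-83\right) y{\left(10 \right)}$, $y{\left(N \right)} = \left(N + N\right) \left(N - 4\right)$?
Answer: $-23904$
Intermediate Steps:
$y{\left(N \right)} = 2 N \left(-4 + N\right)$
$D = 23904$ ($D = \frac{6 + 6}{-4 - 1} \left(-83\right) 2 \cdot 10 \left(-4 + 10\right) = \frac{12}{-5} \left(-83\right) 2 \cdot 10 \cdot 6 = 12 \left(- \frac{1}{5}\right) \left(-83\right) 120 = \left(- \frac{12}{5}\right) \left(-83\right) 120 = \frac{996}{5} \cdot 120 = 23904$)
$- D = \left(-1\right) 23904 = -23904$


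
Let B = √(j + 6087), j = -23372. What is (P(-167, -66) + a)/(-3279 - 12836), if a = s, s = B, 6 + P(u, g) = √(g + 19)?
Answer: 6/16115 - I*√47/16115 - I*√17285/16115 ≈ 0.00037232 - 0.0085838*I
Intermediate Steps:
P(u, g) = -6 + √(19 + g) (P(u, g) = -6 + √(g + 19) = -6 + √(19 + g))
B = I*√17285 (B = √(-23372 + 6087) = √(-17285) = I*√17285 ≈ 131.47*I)
s = I*√17285 ≈ 131.47*I
a = I*√17285 ≈ 131.47*I
(P(-167, -66) + a)/(-3279 - 12836) = ((-6 + √(19 - 66)) + I*√17285)/(-3279 - 12836) = ((-6 + √(-47)) + I*√17285)/(-16115) = ((-6 + I*√47) + I*√17285)*(-1/16115) = (-6 + I*√47 + I*√17285)*(-1/16115) = 6/16115 - I*√47/16115 - I*√17285/16115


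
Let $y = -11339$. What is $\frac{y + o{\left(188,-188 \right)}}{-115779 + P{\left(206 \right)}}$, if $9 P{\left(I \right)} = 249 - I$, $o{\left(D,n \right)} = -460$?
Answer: $\frac{106191}{1041968} \approx 0.10191$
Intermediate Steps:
$P{\left(I \right)} = \frac{83}{3} - \frac{I}{9}$ ($P{\left(I \right)} = \frac{249 - I}{9} = \frac{83}{3} - \frac{I}{9}$)
$\frac{y + o{\left(188,-188 \right)}}{-115779 + P{\left(206 \right)}} = \frac{-11339 - 460}{-115779 + \left(\frac{83}{3} - \frac{206}{9}\right)} = - \frac{11799}{-115779 + \left(\frac{83}{3} - \frac{206}{9}\right)} = - \frac{11799}{-115779 + \frac{43}{9}} = - \frac{11799}{- \frac{1041968}{9}} = \left(-11799\right) \left(- \frac{9}{1041968}\right) = \frac{106191}{1041968}$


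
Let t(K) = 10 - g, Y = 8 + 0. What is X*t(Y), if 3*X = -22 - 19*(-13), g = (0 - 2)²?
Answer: 450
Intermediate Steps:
g = 4 (g = (-2)² = 4)
Y = 8
t(K) = 6 (t(K) = 10 - 1*4 = 10 - 4 = 6)
X = 75 (X = (-22 - 19*(-13))/3 = (-22 + 247)/3 = (⅓)*225 = 75)
X*t(Y) = 75*6 = 450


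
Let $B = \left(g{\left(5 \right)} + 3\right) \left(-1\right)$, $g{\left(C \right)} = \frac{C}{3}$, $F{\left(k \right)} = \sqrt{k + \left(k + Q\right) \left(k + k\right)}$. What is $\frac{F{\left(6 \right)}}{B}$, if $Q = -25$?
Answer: $- \frac{3 i \sqrt{222}}{14} \approx - 3.1928 i$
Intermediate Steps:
$F{\left(k \right)} = \sqrt{k + 2 k \left(-25 + k\right)}$ ($F{\left(k \right)} = \sqrt{k + \left(k - 25\right) \left(k + k\right)} = \sqrt{k + \left(-25 + k\right) 2 k} = \sqrt{k + 2 k \left(-25 + k\right)}$)
$g{\left(C \right)} = \frac{C}{3}$ ($g{\left(C \right)} = C \frac{1}{3} = \frac{C}{3}$)
$B = - \frac{14}{3}$ ($B = \left(\frac{1}{3} \cdot 5 + 3\right) \left(-1\right) = \left(\frac{5}{3} + 3\right) \left(-1\right) = \frac{14}{3} \left(-1\right) = - \frac{14}{3} \approx -4.6667$)
$\frac{F{\left(6 \right)}}{B} = \frac{\sqrt{6 \left(-49 + 2 \cdot 6\right)}}{- \frac{14}{3}} = \sqrt{6 \left(-49 + 12\right)} \left(- \frac{3}{14}\right) = \sqrt{6 \left(-37\right)} \left(- \frac{3}{14}\right) = \sqrt{-222} \left(- \frac{3}{14}\right) = i \sqrt{222} \left(- \frac{3}{14}\right) = - \frac{3 i \sqrt{222}}{14}$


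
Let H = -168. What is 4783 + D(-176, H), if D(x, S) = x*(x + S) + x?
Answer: 65151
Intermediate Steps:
D(x, S) = x + x*(S + x) (D(x, S) = x*(S + x) + x = x + x*(S + x))
4783 + D(-176, H) = 4783 - 176*(1 - 168 - 176) = 4783 - 176*(-343) = 4783 + 60368 = 65151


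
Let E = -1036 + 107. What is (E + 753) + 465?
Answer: 289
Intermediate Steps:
E = -929
(E + 753) + 465 = (-929 + 753) + 465 = -176 + 465 = 289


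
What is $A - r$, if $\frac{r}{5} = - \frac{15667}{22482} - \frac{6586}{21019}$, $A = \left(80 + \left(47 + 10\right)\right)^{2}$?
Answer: $\frac{8871662002127}{472549158} \approx 18774.0$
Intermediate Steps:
$A = 18769$ ($A = \left(80 + 57\right)^{2} = 137^{2} = 18769$)
$r = - \frac{2386855625}{472549158}$ ($r = 5 \left(- \frac{15667}{22482} - \frac{6586}{21019}\right) = 5 \left(- \frac{477371125}{472549158}\right) = - \frac{2386855625}{472549158} \approx -5.051$)
$A - r = 18769 - - \frac{2386855625}{472549158} = 18769 + \frac{2386855625}{472549158} = \frac{8871662002127}{472549158}$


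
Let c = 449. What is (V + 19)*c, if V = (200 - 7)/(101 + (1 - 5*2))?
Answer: 871509/92 ≈ 9472.9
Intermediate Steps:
V = 193/92 (V = 193/(101 + (1 - 10)) = 193/(101 - 9) = 193/92 ≈ 2.0978)
(V + 19)*c = (193/92 + 19)*449 = (1941/92)*449 = 871509/92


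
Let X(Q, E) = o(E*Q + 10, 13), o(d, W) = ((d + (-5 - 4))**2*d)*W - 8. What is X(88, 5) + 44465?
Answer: 1137758307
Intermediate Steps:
o(d, W) = -8 + W*d*(-9 + d)**2 (o(d, W) = ((d - 9)**2*d)*W - 8 = ((-9 + d)**2*d)*W - 8 = (d*(-9 + d)**2)*W - 8 = W*d*(-9 + d)**2 - 8 = -8 + W*d*(-9 + d)**2)
X(Q, E) = -8 + 13*(1 + E*Q)**2*(10 + E*Q) (X(Q, E) = -8 + 13*(E*Q + 10)*(-9 + (E*Q + 10))**2 = -8 + 13*(10 + E*Q)*(-9 + (10 + E*Q))**2 = -8 + 13*(10 + E*Q)*(1 + E*Q)**2 = -8 + 13*(1 + E*Q)**2*(10 + E*Q))
X(88, 5) + 44465 = (-8 + 13*(1 + 5*88)**2*(10 + 5*88)) + 44465 = (-8 + 13*(1 + 440)**2*(10 + 440)) + 44465 = (-8 + 13*441**2*450) + 44465 = (-8 + 13*194481*450) + 44465 = (-8 + 1137713850) + 44465 = 1137713842 + 44465 = 1137758307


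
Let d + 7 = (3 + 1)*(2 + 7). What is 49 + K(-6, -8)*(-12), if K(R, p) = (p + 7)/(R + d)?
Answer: 1139/23 ≈ 49.522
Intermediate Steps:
d = 29 (d = -7 + (3 + 1)*(2 + 7) = -7 + 4*9 = -7 + 36 = 29)
K(R, p) = (7 + p)/(29 + R) (K(R, p) = (p + 7)/(R + 29) = (7 + p)/(29 + R))
49 + K(-6, -8)*(-12) = 49 + ((7 - 8)/(29 - 6))*(-12) = 49 + (-1/23)*(-12) = 49 + ((1/23)*(-1))*(-12) = 49 - 1/23*(-12) = 49 + 12/23 = 1139/23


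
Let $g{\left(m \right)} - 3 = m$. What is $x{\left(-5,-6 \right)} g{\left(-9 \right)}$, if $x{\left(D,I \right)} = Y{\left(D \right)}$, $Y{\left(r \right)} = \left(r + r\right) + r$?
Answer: $90$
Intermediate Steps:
$Y{\left(r \right)} = 3 r$ ($Y{\left(r \right)} = 2 r + r = 3 r$)
$g{\left(m \right)} = 3 + m$
$x{\left(D,I \right)} = 3 D$
$x{\left(-5,-6 \right)} g{\left(-9 \right)} = 3 \left(-5\right) \left(3 - 9\right) = \left(-15\right) \left(-6\right) = 90$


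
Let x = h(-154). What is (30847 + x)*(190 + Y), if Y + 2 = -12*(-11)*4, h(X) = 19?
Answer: 22100056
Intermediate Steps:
x = 19
Y = 526 (Y = -2 - 12*(-11)*4 = -2 + 132*4 = -2 + 528 = 526)
(30847 + x)*(190 + Y) = (30847 + 19)*(190 + 526) = 30866*716 = 22100056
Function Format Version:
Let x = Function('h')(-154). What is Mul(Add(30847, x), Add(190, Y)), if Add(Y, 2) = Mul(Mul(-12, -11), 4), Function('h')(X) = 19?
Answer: 22100056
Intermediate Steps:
x = 19
Y = 526 (Y = Add(-2, Mul(Mul(-12, -11), 4)) = Add(-2, Mul(132, 4)) = Add(-2, 528) = 526)
Mul(Add(30847, x), Add(190, Y)) = Mul(Add(30847, 19), Add(190, 526)) = Mul(30866, 716) = 22100056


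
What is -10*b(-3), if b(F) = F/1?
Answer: 30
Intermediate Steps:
b(F) = F (b(F) = F*1 = F)
-10*b(-3) = -10*(-3) = 30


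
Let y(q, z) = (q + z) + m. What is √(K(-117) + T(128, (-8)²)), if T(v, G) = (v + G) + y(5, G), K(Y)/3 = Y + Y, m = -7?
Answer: 8*I*√7 ≈ 21.166*I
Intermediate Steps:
y(q, z) = -7 + q + z (y(q, z) = (q + z) - 7 = -7 + q + z)
K(Y) = 6*Y (K(Y) = 3*(Y + Y) = 3*(2*Y) = 6*Y)
T(v, G) = -2 + v + 2*G (T(v, G) = (v + G) + (-7 + 5 + G) = (G + v) + (-2 + G) = -2 + v + 2*G)
√(K(-117) + T(128, (-8)²)) = √(6*(-117) + (-2 + 128 + 2*(-8)²)) = √(-702 + (-2 + 128 + 2*64)) = √(-702 + (-2 + 128 + 128)) = √(-702 + 254) = √(-448) = 8*I*√7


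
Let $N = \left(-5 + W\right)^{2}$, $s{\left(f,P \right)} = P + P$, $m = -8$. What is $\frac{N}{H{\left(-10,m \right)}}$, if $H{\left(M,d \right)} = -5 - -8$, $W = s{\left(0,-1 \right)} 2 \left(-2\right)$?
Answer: $3$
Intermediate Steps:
$s{\left(f,P \right)} = 2 P$
$W = 8$ ($W = 2 \left(-1\right) 2 \left(-2\right) = \left(-2\right) 2 \left(-2\right) = \left(-4\right) \left(-2\right) = 8$)
$N = 9$ ($N = \left(-5 + 8\right)^{2} = 3^{2} = 9$)
$H{\left(M,d \right)} = 3$ ($H{\left(M,d \right)} = -5 + 8 = 3$)
$\frac{N}{H{\left(-10,m \right)}} = \frac{9}{3} = 9 \cdot \frac{1}{3} = 3$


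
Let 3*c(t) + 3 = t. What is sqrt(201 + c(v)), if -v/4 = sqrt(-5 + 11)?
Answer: 2*sqrt(450 - 3*sqrt(6))/3 ≈ 14.026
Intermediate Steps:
v = -4*sqrt(6) (v = -4*sqrt(-5 + 11) = -4*sqrt(6) ≈ -9.7980)
c(t) = -1 + t/3
sqrt(201 + c(v)) = sqrt(201 + (-1 + (-4*sqrt(6))/3)) = sqrt(201 + (-1 - 4*sqrt(6)/3)) = sqrt(200 - 4*sqrt(6)/3)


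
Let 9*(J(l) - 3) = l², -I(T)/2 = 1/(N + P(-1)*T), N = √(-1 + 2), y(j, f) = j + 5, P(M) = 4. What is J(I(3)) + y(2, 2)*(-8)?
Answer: -80609/1521 ≈ -52.997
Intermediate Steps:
y(j, f) = 5 + j
N = 1 (N = √1 = 1)
I(T) = -2/(1 + 4*T)
J(l) = 3 + l²/9
J(I(3)) + y(2, 2)*(-8) = (3 + (-2/(1 + 4*3))²/9) + (5 + 2)*(-8) = (3 + (-2/(1 + 12))²/9) + 7*(-8) = (3 + (-2/13)²/9) - 56 = (3 + (⅑)*(4/169)) - 56 = (3 + 4/1521) - 56 = 4567/1521 - 56 = -80609/1521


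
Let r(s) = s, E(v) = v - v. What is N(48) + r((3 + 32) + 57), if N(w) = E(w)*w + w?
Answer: 140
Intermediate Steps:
E(v) = 0
N(w) = w (N(w) = 0*w + w = 0 + w = w)
N(48) + r((3 + 32) + 57) = 48 + ((3 + 32) + 57) = 48 + (35 + 57) = 48 + 92 = 140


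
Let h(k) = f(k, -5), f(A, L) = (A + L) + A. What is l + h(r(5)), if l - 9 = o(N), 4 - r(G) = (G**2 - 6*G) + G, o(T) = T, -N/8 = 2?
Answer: -4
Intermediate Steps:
N = -16 (N = -8*2 = -16)
f(A, L) = L + 2*A
r(G) = 4 - G**2 + 5*G (r(G) = 4 - ((G**2 - 6*G) + G) = 4 - (G**2 - 5*G) = 4 + (-G**2 + 5*G) = 4 - G**2 + 5*G)
l = -7 (l = 9 - 16 = -7)
h(k) = -5 + 2*k
l + h(r(5)) = -7 + (-5 + 2*(4 - 1*5**2 + 5*5)) = -7 + (-5 + 2*(4 - 1*25 + 25)) = -7 + (-5 + 2*(4 - 25 + 25)) = -7 + (-5 + 2*4) = -7 + (-5 + 8) = -7 + 3 = -4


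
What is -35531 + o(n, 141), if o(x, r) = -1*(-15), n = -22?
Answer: -35516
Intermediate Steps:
o(x, r) = 15
-35531 + o(n, 141) = -35531 + 15 = -35516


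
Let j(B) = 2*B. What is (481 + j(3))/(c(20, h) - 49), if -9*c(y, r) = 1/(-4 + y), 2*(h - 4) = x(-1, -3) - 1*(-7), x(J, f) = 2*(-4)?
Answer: -70128/7057 ≈ -9.9374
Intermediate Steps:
x(J, f) = -8
h = 7/2 (h = 4 + (-8 - 1*(-7))/2 = 4 + (-8 + 7)/2 = 4 + (1/2)*(-1) = 4 - 1/2 = 7/2 ≈ 3.5000)
c(y, r) = -1/(9*(-4 + y))
(481 + j(3))/(c(20, h) - 49) = (481 + 2*3)/(-1/(-36 + 9*20) - 49) = (481 + 6)/(-1/(-36 + 180) - 49) = 487/(-1/144 - 49) = 487/(-7057/144) = 487*(-144/7057) = -70128/7057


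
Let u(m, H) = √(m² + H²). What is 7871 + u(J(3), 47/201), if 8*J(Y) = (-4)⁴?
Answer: 7871 + √41372833/201 ≈ 7903.0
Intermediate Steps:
J(Y) = 32 (J(Y) = (⅛)*(-4)⁴ = (⅛)*256 = 32)
u(m, H) = √(H² + m²)
7871 + u(J(3), 47/201) = 7871 + √((47/201)² + 32²) = 7871 + √((47*(1/201))² + 1024) = 7871 + √((47/201)² + 1024) = 7871 + √(2209/40401 + 1024) = 7871 + √(41372833/40401) = 7871 + √41372833/201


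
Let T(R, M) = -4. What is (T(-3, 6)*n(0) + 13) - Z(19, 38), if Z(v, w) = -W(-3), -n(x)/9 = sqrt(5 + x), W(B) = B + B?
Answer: 7 + 36*sqrt(5) ≈ 87.498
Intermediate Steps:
W(B) = 2*B
n(x) = -9*sqrt(5 + x)
Z(v, w) = 6 (Z(v, w) = -2*(-3) = -1*(-6) = 6)
(T(-3, 6)*n(0) + 13) - Z(19, 38) = (-(-36)*sqrt(5 + 0) + 13) - 1*6 = (-(-36)*sqrt(5) + 13) - 6 = (36*sqrt(5) + 13) - 6 = (13 + 36*sqrt(5)) - 6 = 7 + 36*sqrt(5)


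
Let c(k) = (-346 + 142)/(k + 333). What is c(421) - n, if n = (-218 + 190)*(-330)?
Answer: -3483582/377 ≈ -9240.3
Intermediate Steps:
c(k) = -204/(333 + k)
n = 9240 (n = -28*(-330) = 9240)
c(421) - n = -204/(333 + 421) - 1*9240 = -204/754 - 9240 = -204*1/754 - 9240 = -102/377 - 9240 = -3483582/377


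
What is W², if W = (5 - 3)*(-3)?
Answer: 36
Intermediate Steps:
W = -6 (W = 2*(-3) = -6)
W² = (-6)² = 36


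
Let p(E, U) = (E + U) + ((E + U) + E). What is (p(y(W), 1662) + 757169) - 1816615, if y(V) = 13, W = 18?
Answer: -1056083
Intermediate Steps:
p(E, U) = 2*U + 3*E (p(E, U) = (E + U) + (U + 2*E) = 2*U + 3*E)
(p(y(W), 1662) + 757169) - 1816615 = ((2*1662 + 3*13) + 757169) - 1816615 = ((3324 + 39) + 757169) - 1816615 = (3363 + 757169) - 1816615 = 760532 - 1816615 = -1056083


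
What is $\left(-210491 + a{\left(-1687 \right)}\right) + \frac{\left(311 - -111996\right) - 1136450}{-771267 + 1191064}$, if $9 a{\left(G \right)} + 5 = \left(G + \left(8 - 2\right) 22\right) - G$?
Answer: $- \frac{795227316011}{3778173} \approx -2.1048 \cdot 10^{5}$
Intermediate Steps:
$a{\left(G \right)} = \frac{127}{9}$ ($a{\left(G \right)} = - \frac{5}{9} + \frac{\left(G + \left(8 - 2\right) 22\right) - G}{9} = - \frac{5}{9} + \frac{\left(G + 6 \cdot 22\right) - G}{9} = - \frac{5}{9} + \frac{\left(G + 132\right) - G}{9} = - \frac{5}{9} + \frac{\left(132 + G\right) - G}{9} = - \frac{5}{9} + \frac{1}{9} \cdot 132 = - \frac{5}{9} + \frac{44}{3} = \frac{127}{9}$)
$\left(-210491 + a{\left(-1687 \right)}\right) + \frac{\left(311 - -111996\right) - 1136450}{-771267 + 1191064} = \left(-210491 + \frac{127}{9}\right) + \frac{\left(311 - -111996\right) - 1136450}{-771267 + 1191064} = - \frac{1894292}{9} + \frac{\left(311 + 111996\right) - 1136450}{419797} = - \frac{1894292}{9} + \left(112307 - 1136450\right) \frac{1}{419797} = - \frac{1894292}{9} - \frac{1024143}{419797} = - \frac{795227316011}{3778173}$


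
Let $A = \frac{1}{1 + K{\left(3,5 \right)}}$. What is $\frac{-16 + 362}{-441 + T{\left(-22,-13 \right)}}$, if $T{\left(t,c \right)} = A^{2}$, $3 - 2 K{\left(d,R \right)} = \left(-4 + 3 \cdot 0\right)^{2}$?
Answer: $- \frac{41866}{53357} \approx -0.78464$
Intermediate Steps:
$K{\left(d,R \right)} = - \frac{13}{2}$ ($K{\left(d,R \right)} = \frac{3}{2} - \frac{\left(-4 + 3 \cdot 0\right)^{2}}{2} = \frac{3}{2} - \frac{\left(-4 + 0\right)^{2}}{2} = \frac{3}{2} - \frac{\left(-4\right)^{2}}{2} = \frac{3}{2} - 8 = - \frac{13}{2}$)
$A = - \frac{2}{11}$ ($A = \frac{1}{1 - \frac{13}{2}} = \frac{1}{- \frac{11}{2}} = - \frac{2}{11} \approx -0.18182$)
$T{\left(t,c \right)} = \frac{4}{121}$ ($T{\left(t,c \right)} = \left(- \frac{2}{11}\right)^{2} = \frac{4}{121}$)
$\frac{-16 + 362}{-441 + T{\left(-22,-13 \right)}} = \frac{-16 + 362}{-441 + \frac{4}{121}} = \frac{346}{- \frac{53357}{121}} = 346 \left(- \frac{121}{53357}\right) = - \frac{41866}{53357}$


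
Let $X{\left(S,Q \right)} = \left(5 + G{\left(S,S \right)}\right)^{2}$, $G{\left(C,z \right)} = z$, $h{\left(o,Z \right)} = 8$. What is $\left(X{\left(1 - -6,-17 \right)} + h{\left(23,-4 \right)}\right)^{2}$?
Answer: $23104$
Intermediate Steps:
$X{\left(S,Q \right)} = \left(5 + S\right)^{2}$
$\left(X{\left(1 - -6,-17 \right)} + h{\left(23,-4 \right)}\right)^{2} = \left(\left(5 + \left(1 - -6\right)\right)^{2} + 8\right)^{2} = \left(\left(5 + \left(1 + 6\right)\right)^{2} + 8\right)^{2} = \left(\left(5 + 7\right)^{2} + 8\right)^{2} = \left(12^{2} + 8\right)^{2} = \left(144 + 8\right)^{2} = 152^{2} = 23104$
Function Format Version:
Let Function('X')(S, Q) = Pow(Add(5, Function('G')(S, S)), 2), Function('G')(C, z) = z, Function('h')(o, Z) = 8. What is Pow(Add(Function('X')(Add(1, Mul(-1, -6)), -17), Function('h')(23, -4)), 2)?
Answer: 23104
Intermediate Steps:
Function('X')(S, Q) = Pow(Add(5, S), 2)
Pow(Add(Function('X')(Add(1, Mul(-1, -6)), -17), Function('h')(23, -4)), 2) = Pow(Add(Pow(Add(5, Add(1, Mul(-1, -6))), 2), 8), 2) = Pow(Add(Pow(Add(5, Add(1, 6)), 2), 8), 2) = Pow(Add(Pow(Add(5, 7), 2), 8), 2) = Pow(Add(Pow(12, 2), 8), 2) = Pow(Add(144, 8), 2) = Pow(152, 2) = 23104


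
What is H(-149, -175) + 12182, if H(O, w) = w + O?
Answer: 11858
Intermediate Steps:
H(O, w) = O + w
H(-149, -175) + 12182 = (-149 - 175) + 12182 = -324 + 12182 = 11858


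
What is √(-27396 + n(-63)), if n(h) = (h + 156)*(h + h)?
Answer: 3*I*√4346 ≈ 197.77*I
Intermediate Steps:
n(h) = 2*h*(156 + h) (n(h) = (156 + h)*(2*h) = 2*h*(156 + h))
√(-27396 + n(-63)) = √(-27396 + 2*(-63)*(156 - 63)) = √(-27396 + 2*(-63)*93) = √(-27396 - 11718) = √(-39114) = 3*I*√4346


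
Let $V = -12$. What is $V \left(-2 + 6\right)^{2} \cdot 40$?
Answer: $-7680$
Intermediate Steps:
$V \left(-2 + 6\right)^{2} \cdot 40 = - 12 \left(-2 + 6\right)^{2} \cdot 40 = - 12 \cdot 4^{2} \cdot 40 = \left(-12\right) 16 \cdot 40 = \left(-192\right) 40 = -7680$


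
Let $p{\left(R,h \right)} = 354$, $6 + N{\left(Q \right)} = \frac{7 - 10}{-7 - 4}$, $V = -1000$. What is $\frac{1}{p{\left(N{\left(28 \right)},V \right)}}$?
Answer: $\frac{1}{354} \approx 0.0028249$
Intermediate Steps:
$N{\left(Q \right)} = - \frac{63}{11}$ ($N{\left(Q \right)} = -6 + \frac{7 - 10}{-7 - 4} = -6 - \frac{3}{-11} = -6 - - \frac{3}{11} = -6 + \frac{3}{11} = - \frac{63}{11}$)
$\frac{1}{p{\left(N{\left(28 \right)},V \right)}} = \frac{1}{354}$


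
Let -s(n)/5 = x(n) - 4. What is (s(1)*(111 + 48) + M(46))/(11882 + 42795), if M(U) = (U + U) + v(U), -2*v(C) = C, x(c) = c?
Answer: 2454/54677 ≈ 0.044882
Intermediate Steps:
v(C) = -C/2
s(n) = 20 - 5*n (s(n) = -5*(n - 4) = -5*(-4 + n) = 20 - 5*n)
M(U) = 3*U/2 (M(U) = (U + U) - U/2 = 2*U - U/2 = 3*U/2)
(s(1)*(111 + 48) + M(46))/(11882 + 42795) = ((20 - 5*1)*(111 + 48) + (3/2)*46)/(11882 + 42795) = ((20 - 5)*159 + 69)/54677 = (15*159 + 69)*(1/54677) = (2385 + 69)*(1/54677) = 2454*(1/54677) = 2454/54677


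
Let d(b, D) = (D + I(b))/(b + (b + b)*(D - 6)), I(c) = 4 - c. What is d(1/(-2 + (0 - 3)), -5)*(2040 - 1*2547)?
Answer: 676/7 ≈ 96.571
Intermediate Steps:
d(b, D) = (4 + D - b)/(b + 2*b*(-6 + D)) (d(b, D) = (D + (4 - b))/(b + (b + b)*(D - 6)) = (4 + D - b)/(b + (2*b)*(-6 + D)) = (4 + D - b)/(b + 2*b*(-6 + D)))
d(1/(-2 + (0 - 3)), -5)*(2040 - 1*2547) = ((4 - 5 - 1/(-2 + (0 - 3)))/((1/(-2 + (0 - 3)))*(-11 + 2*(-5))))*(2040 - 1*2547) = ((4 - 5 - 1/(-2 - 3))/((1/(-2 - 3))*(-11 - 10)))*(2040 - 2547) = ((4 - 5 - 1/(-5))/(1/(-5)*(-21)))*(-507) = (-1/21*(4 - 5 - 1*(-⅕))/(-⅕))*(-507) = -5*(-1/21)*(4 - 5 + ⅕)*(-507) = -5*(-1/21)*(-⅘)*(-507) = -4/21*(-507) = 676/7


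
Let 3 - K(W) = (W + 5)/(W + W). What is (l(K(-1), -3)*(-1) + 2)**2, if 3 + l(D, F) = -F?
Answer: 4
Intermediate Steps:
K(W) = 3 - (5 + W)/(2*W) (K(W) = 3 - (W + 5)/(W + W) = 3 - (5 + W)/(2*W))
l(D, F) = -3 - F
(l(K(-1), -3)*(-1) + 2)**2 = ((-3 - 1*(-3))*(-1) + 2)**2 = ((-3 + 3)*(-1) + 2)**2 = (0*(-1) + 2)**2 = (0 + 2)**2 = 2**2 = 4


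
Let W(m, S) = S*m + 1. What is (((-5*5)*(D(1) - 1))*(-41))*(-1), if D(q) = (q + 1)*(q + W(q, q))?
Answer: -5125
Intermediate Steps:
W(m, S) = 1 + S*m
D(q) = (1 + q)*(1 + q + q²) (D(q) = (q + 1)*(q + (1 + q*q)) = (1 + q)*(q + (1 + q²)) = (1 + q)*(1 + q + q²))
(((-5*5)*(D(1) - 1))*(-41))*(-1) = (((-5*5)*((1 + 1³ + 2*1 + 2*1²) - 1))*(-41))*(-1) = (-25*((1 + 1 + 2 + 2*1) - 1)*(-41))*(-1) = (-25*((1 + 1 + 2 + 2) - 1)*(-41))*(-1) = (-25*(6 - 1)*(-41))*(-1) = (-25*5*(-41))*(-1) = -125*(-41)*(-1) = 5125*(-1) = -5125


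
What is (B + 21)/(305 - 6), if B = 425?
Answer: 446/299 ≈ 1.4916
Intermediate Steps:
(B + 21)/(305 - 6) = (425 + 21)/(305 - 6) = 446/299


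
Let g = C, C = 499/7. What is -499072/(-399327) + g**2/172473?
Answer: 1439059543357/1124927719293 ≈ 1.2792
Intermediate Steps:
C = 499/7 (C = 499*(1/7) = 499/7 ≈ 71.286)
g = 499/7 ≈ 71.286
-499072/(-399327) + g**2/172473 = -499072/(-399327) + (499/7)**2/172473 = -499072*(-1/399327) + (249001/49)*(1/172473) = 499072/399327 + 249001/8451177 = 1439059543357/1124927719293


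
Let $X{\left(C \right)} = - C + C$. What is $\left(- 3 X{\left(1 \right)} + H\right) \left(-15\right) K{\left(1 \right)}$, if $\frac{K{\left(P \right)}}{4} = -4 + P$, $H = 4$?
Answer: $720$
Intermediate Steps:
$X{\left(C \right)} = 0$
$K{\left(P \right)} = -16 + 4 P$ ($K{\left(P \right)} = 4 \left(-4 + P\right) = -16 + 4 P$)
$\left(- 3 X{\left(1 \right)} + H\right) \left(-15\right) K{\left(1 \right)} = \left(\left(-3\right) 0 + 4\right) \left(-15\right) \left(-16 + 4 \cdot 1\right) = \left(0 + 4\right) \left(-15\right) \left(-16 + 4\right) = 4 \left(-15\right) \left(-12\right) = \left(-60\right) \left(-12\right) = 720$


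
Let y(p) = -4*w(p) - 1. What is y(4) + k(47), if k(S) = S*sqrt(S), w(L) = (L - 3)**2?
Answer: -5 + 47*sqrt(47) ≈ 317.22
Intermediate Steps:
w(L) = (-3 + L)**2
k(S) = S**(3/2)
y(p) = -1 - 4*(-3 + p)**2 (y(p) = -4*(-3 + p)**2 - 1 = -1 - 4*(-3 + p)**2)
y(4) + k(47) = (-1 - 4*(-3 + 4)**2) + 47**(3/2) = (-1 - 4*1**2) + 47*sqrt(47) = (-1 - 4*1) + 47*sqrt(47) = (-1 - 4) + 47*sqrt(47) = -5 + 47*sqrt(47)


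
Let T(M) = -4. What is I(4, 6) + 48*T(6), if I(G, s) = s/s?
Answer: -191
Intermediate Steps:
I(G, s) = 1
I(4, 6) + 48*T(6) = 1 + 48*(-4) = 1 - 192 = -191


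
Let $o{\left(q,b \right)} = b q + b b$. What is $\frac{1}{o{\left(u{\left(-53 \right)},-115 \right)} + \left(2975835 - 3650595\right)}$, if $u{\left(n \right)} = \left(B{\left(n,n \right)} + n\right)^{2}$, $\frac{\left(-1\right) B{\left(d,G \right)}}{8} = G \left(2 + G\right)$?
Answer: $- \frac{1}{54038279370} \approx -1.8505 \cdot 10^{-11}$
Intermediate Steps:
$B{\left(d,G \right)} = - 8 G \left(2 + G\right)$
$u{\left(n \right)} = \left(n - 8 n \left(2 + n\right)\right)^{2}$ ($u{\left(n \right)} = \left(- 8 n \left(2 + n\right) + n\right)^{2} = \left(n - 8 n \left(2 + n\right)\right)^{2}$)
$o{\left(q,b \right)} = b^{2} + b q$ ($o{\left(q,b \right)} = b q + b^{2} = b^{2} + b q$)
$\frac{1}{o{\left(u{\left(-53 \right)},-115 \right)} + \left(2975835 - 3650595\right)} = \frac{1}{- 115 \left(-115 + \left(-53\right)^{2} \left(15 + 8 \left(-53\right)\right)^{2}\right) + \left(2975835 - 3650595\right)} = \frac{1}{- 115 \left(-115 + 2809 \left(15 - 424\right)^{2}\right) + \left(2975835 - 3650595\right)} = \frac{1}{- 115 \left(-115 + 2809 \left(-409\right)^{2}\right) - 674760} = \frac{1}{- 115 \left(-115 + 2809 \cdot 167281\right) - 674760} = \frac{1}{- 115 \left(-115 + 469892329\right) - 674760} = \frac{1}{\left(-115\right) 469892214 - 674760} = \frac{1}{-54037604610 - 674760} = \frac{1}{-54038279370} = - \frac{1}{54038279370}$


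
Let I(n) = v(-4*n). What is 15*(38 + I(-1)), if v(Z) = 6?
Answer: 660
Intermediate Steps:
I(n) = 6
15*(38 + I(-1)) = 15*(38 + 6) = 15*44 = 660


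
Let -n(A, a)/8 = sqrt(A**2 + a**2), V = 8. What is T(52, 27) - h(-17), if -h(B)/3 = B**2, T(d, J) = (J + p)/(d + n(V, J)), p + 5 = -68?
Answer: 400577/462 + 23*sqrt(793)/3003 ≈ 867.27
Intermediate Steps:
n(A, a) = -8*sqrt(A**2 + a**2)
p = -73 (p = -5 - 68 = -73)
T(d, J) = (-73 + J)/(d - 8*sqrt(64 + J**2)) (T(d, J) = (J - 73)/(d - 8*sqrt(8**2 + J**2)) = (-73 + J)/(d - 8*sqrt(64 + J**2)))
h(B) = -3*B**2
T(52, 27) - h(-17) = (-73 + 27)/(52 - 8*sqrt(64 + 27**2)) - (-3)*(-17)**2 = -46/(52 - 8*sqrt(64 + 729)) - (-3)*289 = -46/(52 - 8*sqrt(793)) - 1*(-867) = -46/(52 - 8*sqrt(793)) + 867 = 867 - 46/(52 - 8*sqrt(793))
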